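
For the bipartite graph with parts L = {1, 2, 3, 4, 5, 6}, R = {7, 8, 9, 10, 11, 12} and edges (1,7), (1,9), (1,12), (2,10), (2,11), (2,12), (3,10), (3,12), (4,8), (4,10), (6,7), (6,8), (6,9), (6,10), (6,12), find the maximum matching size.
5 (matching: (1,12), (2,11), (3,10), (4,8), (6,9); upper bound min(|L|,|R|) = min(6,6) = 6)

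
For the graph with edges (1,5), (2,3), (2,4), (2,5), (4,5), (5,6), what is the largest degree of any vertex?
4 (attained at vertex 5)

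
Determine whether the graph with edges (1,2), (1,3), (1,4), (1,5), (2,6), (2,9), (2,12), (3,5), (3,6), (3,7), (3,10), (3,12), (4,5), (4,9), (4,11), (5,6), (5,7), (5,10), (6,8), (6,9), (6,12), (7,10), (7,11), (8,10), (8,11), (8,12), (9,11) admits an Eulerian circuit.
Yes (the graph is connected and all 12 vertices have even degree)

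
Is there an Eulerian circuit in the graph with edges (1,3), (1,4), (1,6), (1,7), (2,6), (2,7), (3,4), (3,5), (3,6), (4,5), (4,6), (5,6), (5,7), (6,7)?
Yes (the graph is connected and all 7 vertices have even degree)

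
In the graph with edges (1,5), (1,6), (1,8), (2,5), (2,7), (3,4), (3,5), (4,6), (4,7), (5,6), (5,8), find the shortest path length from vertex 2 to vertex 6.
2 (path: 2 -> 5 -> 6, 2 edges)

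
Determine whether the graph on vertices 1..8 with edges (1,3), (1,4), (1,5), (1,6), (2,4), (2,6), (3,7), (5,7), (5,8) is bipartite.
Yes. Partition: {1, 2, 7, 8}, {3, 4, 5, 6}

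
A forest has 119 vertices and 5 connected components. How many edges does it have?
114 (Each of the 5 component trees on V_i vertices has V_i - 1 edges; summing gives V - C = 119 - 5 = 114)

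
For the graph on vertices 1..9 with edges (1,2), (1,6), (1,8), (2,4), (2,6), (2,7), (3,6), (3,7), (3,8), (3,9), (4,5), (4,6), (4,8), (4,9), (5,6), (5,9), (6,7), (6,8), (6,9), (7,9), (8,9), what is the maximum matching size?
4 (matching: (1,8), (2,7), (4,5), (6,9); upper bound floor(n/2) = floor(9/2) = 4)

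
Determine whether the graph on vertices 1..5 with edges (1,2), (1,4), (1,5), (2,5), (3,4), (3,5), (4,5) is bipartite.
No (odd cycle of length 3: 4 -> 1 -> 5 -> 4)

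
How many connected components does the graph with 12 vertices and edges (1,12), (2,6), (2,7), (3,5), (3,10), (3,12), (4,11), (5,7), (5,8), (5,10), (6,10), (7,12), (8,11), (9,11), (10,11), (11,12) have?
1 (components: {1, 2, 3, 4, 5, 6, 7, 8, 9, 10, 11, 12})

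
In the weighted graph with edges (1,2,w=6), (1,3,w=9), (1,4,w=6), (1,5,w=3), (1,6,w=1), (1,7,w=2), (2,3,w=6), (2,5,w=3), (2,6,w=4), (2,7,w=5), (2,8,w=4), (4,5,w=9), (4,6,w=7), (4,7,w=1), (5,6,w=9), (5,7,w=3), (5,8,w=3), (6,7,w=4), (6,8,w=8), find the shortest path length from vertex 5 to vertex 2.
3 (path: 5 -> 2; weights 3 = 3)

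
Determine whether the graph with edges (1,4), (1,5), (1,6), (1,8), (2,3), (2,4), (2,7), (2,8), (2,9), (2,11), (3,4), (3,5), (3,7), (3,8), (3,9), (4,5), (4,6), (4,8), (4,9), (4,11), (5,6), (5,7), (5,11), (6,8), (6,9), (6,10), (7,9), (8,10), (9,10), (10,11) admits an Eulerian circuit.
Yes (the graph is connected and all 11 vertices have even degree)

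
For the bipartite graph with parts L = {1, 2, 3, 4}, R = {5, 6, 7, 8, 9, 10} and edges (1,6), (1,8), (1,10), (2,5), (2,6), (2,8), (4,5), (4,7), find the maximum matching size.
3 (matching: (1,10), (2,8), (4,7); upper bound min(|L|,|R|) = min(4,6) = 4)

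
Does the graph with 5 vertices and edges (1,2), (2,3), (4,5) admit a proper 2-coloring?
Yes. Partition: {1, 3, 4}, {2, 5}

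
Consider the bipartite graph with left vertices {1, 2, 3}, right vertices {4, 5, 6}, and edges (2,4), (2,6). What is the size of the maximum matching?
1 (matching: (2,6); upper bound min(|L|,|R|) = min(3,3) = 3)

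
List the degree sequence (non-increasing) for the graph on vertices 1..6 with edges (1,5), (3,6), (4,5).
[2, 1, 1, 1, 1, 0] (degrees: deg(1)=1, deg(2)=0, deg(3)=1, deg(4)=1, deg(5)=2, deg(6)=1)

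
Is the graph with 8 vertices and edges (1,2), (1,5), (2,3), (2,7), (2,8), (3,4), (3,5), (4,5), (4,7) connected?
No, it has 2 components: {1, 2, 3, 4, 5, 7, 8}, {6}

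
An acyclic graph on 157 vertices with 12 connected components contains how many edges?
145 (Each of the 12 component trees on V_i vertices has V_i - 1 edges; summing gives V - C = 157 - 12 = 145)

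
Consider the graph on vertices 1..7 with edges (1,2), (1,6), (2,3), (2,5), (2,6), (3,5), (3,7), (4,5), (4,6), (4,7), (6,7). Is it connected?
Yes (BFS from 1 visits [1, 2, 6, 3, 5, 4, 7] — all 7 vertices reached)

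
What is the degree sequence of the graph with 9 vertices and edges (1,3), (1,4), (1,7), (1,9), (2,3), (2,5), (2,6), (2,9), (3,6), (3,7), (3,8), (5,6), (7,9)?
[5, 4, 4, 3, 3, 3, 2, 1, 1] (degrees: deg(1)=4, deg(2)=4, deg(3)=5, deg(4)=1, deg(5)=2, deg(6)=3, deg(7)=3, deg(8)=1, deg(9)=3)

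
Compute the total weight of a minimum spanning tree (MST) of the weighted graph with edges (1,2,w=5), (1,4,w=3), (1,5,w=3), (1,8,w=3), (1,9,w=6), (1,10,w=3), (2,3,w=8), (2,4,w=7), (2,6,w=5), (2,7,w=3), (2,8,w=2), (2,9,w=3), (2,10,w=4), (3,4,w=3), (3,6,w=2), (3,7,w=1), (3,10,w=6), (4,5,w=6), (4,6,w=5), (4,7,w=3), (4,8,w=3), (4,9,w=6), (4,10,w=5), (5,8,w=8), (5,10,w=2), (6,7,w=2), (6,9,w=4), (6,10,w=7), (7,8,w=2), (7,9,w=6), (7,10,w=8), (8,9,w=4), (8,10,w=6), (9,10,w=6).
21 (MST edges: (1,4,w=3), (1,5,w=3), (1,8,w=3), (2,8,w=2), (2,9,w=3), (3,6,w=2), (3,7,w=1), (5,10,w=2), (7,8,w=2); sum of weights 3 + 3 + 3 + 2 + 3 + 2 + 1 + 2 + 2 = 21)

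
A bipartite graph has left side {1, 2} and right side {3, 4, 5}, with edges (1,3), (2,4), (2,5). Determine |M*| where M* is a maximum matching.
2 (matching: (1,3), (2,5); upper bound min(|L|,|R|) = min(2,3) = 2)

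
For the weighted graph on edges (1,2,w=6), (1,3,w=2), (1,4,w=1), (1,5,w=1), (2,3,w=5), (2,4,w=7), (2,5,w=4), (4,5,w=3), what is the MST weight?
8 (MST edges: (1,3,w=2), (1,4,w=1), (1,5,w=1), (2,5,w=4); sum of weights 2 + 1 + 1 + 4 = 8)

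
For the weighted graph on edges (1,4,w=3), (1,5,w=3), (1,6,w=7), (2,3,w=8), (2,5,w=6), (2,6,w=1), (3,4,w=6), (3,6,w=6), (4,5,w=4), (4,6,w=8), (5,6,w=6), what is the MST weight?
19 (MST edges: (1,4,w=3), (1,5,w=3), (2,5,w=6), (2,6,w=1), (3,4,w=6); sum of weights 3 + 3 + 6 + 1 + 6 = 19)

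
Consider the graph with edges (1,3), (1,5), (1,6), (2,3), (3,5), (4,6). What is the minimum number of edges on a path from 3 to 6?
2 (path: 3 -> 1 -> 6, 2 edges)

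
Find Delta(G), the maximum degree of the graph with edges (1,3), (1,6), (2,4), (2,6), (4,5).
2 (attained at vertices 1, 2, 4, 6)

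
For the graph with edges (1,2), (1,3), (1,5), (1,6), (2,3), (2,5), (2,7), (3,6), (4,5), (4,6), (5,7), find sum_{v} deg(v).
22 (handshake: sum of degrees = 2|E| = 2 x 11 = 22)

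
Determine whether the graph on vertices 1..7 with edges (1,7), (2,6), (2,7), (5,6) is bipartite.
Yes. Partition: {1, 2, 3, 4, 5}, {6, 7}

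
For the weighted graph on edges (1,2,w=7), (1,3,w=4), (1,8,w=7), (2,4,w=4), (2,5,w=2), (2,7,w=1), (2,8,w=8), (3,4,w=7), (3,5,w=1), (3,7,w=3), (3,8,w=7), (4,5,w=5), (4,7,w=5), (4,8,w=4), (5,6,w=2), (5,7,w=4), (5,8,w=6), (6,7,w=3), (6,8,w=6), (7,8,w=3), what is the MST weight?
17 (MST edges: (1,3,w=4), (2,4,w=4), (2,5,w=2), (2,7,w=1), (3,5,w=1), (5,6,w=2), (7,8,w=3); sum of weights 4 + 4 + 2 + 1 + 1 + 2 + 3 = 17)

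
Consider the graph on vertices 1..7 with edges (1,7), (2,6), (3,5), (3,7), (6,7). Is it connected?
No, it has 2 components: {1, 2, 3, 5, 6, 7}, {4}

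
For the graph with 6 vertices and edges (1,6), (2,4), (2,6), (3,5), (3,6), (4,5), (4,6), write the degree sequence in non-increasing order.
[4, 3, 2, 2, 2, 1] (degrees: deg(1)=1, deg(2)=2, deg(3)=2, deg(4)=3, deg(5)=2, deg(6)=4)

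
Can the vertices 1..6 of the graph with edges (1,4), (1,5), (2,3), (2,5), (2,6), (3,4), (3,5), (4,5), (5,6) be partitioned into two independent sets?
No (odd cycle of length 3: 4 -> 1 -> 5 -> 4)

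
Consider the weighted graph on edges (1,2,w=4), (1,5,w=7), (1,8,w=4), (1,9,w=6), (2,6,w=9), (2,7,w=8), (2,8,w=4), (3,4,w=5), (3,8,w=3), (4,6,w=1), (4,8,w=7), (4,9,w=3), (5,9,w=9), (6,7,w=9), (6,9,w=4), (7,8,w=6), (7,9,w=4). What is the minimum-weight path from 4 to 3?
5 (path: 4 -> 3; weights 5 = 5)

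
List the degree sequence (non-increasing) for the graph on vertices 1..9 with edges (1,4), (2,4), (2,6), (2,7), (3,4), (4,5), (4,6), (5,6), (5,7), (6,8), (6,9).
[5, 5, 3, 3, 2, 1, 1, 1, 1] (degrees: deg(1)=1, deg(2)=3, deg(3)=1, deg(4)=5, deg(5)=3, deg(6)=5, deg(7)=2, deg(8)=1, deg(9)=1)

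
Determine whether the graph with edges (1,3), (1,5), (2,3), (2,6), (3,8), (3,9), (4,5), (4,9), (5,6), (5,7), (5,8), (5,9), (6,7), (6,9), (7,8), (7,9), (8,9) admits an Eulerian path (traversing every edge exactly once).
Yes — and in fact it has an Eulerian circuit (the graph is connected and all 9 vertices have even degree)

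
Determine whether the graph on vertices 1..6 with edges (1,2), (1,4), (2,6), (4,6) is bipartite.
Yes. Partition: {1, 3, 5, 6}, {2, 4}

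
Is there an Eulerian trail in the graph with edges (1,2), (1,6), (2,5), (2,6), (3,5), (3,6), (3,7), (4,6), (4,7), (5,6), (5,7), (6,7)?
Yes (the graph is connected and exactly 2 vertices have odd degree: {2, 3}; any Eulerian path must start and end at those)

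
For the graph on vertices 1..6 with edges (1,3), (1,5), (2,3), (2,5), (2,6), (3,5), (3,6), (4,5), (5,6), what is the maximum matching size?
3 (matching: (1,3), (2,6), (4,5); upper bound floor(n/2) = floor(6/2) = 3)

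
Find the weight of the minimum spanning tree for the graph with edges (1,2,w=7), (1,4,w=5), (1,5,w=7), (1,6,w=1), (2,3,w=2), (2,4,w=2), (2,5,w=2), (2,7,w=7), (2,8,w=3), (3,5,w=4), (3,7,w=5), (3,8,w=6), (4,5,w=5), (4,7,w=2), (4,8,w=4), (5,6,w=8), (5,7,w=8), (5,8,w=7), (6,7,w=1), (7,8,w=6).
13 (MST edges: (1,6,w=1), (2,3,w=2), (2,4,w=2), (2,5,w=2), (2,8,w=3), (4,7,w=2), (6,7,w=1); sum of weights 1 + 2 + 2 + 2 + 3 + 2 + 1 = 13)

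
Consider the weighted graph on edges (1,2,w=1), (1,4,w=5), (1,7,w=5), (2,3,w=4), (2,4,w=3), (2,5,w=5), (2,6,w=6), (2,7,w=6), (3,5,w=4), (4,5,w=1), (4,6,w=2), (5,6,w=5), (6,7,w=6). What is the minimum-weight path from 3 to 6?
7 (path: 3 -> 5 -> 4 -> 6; weights 4 + 1 + 2 = 7)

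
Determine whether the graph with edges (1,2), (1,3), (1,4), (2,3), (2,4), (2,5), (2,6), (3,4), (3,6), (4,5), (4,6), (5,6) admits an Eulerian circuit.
No (4 vertices have odd degree: {1, 2, 4, 5}; Eulerian circuit requires 0)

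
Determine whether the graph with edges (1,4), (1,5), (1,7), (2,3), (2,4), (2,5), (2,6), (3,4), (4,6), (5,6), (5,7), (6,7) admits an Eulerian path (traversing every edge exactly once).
Yes (the graph is connected and exactly 2 vertices have odd degree: {1, 7}; any Eulerian path must start and end at those)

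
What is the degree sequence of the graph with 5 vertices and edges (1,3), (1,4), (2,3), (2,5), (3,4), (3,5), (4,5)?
[4, 3, 3, 2, 2] (degrees: deg(1)=2, deg(2)=2, deg(3)=4, deg(4)=3, deg(5)=3)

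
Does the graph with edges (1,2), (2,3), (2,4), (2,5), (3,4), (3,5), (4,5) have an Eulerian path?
No (4 vertices have odd degree: {1, 3, 4, 5}; Eulerian path requires 0 or 2)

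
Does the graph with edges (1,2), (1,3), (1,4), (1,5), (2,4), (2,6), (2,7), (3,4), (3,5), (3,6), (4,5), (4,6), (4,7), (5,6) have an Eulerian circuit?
Yes (the graph is connected and all 7 vertices have even degree)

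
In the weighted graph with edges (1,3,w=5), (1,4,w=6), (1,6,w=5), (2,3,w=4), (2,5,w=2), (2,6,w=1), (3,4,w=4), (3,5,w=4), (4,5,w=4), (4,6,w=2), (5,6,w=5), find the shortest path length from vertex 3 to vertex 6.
5 (path: 3 -> 2 -> 6; weights 4 + 1 = 5)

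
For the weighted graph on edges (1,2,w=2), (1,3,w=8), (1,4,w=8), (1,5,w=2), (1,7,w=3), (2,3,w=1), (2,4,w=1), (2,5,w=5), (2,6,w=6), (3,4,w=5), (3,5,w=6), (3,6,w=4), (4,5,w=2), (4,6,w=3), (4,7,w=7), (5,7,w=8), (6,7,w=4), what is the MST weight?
12 (MST edges: (1,2,w=2), (1,5,w=2), (1,7,w=3), (2,3,w=1), (2,4,w=1), (4,6,w=3); sum of weights 2 + 2 + 3 + 1 + 1 + 3 = 12)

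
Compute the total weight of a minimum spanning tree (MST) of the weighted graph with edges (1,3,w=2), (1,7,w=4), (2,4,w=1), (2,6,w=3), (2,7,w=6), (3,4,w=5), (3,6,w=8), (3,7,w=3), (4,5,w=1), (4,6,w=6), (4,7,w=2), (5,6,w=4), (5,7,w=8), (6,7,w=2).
11 (MST edges: (1,3,w=2), (2,4,w=1), (3,7,w=3), (4,5,w=1), (4,7,w=2), (6,7,w=2); sum of weights 2 + 1 + 3 + 1 + 2 + 2 = 11)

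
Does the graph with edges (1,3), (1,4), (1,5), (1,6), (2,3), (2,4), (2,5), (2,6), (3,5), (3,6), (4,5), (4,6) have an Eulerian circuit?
Yes (the graph is connected and all 6 vertices have even degree)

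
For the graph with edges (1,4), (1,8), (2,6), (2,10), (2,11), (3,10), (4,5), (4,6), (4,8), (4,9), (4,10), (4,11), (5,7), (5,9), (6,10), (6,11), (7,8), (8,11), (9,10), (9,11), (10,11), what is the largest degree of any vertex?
7 (attained at vertex 4)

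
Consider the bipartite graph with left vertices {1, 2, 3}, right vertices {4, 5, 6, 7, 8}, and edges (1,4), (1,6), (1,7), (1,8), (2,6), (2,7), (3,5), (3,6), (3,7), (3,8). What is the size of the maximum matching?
3 (matching: (1,8), (2,7), (3,6); upper bound min(|L|,|R|) = min(3,5) = 3)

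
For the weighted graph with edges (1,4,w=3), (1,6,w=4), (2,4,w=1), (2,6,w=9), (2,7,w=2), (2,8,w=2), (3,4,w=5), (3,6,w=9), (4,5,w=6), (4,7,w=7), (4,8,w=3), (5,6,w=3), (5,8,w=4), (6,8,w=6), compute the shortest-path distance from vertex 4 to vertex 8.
3 (path: 4 -> 8; weights 3 = 3)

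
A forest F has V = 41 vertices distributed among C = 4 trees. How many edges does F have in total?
37 (Each of the 4 component trees on V_i vertices has V_i - 1 edges; summing gives V - C = 41 - 4 = 37)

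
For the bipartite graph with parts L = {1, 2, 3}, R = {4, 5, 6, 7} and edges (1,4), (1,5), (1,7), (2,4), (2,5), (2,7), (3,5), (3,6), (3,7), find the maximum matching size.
3 (matching: (1,7), (2,5), (3,6); upper bound min(|L|,|R|) = min(3,4) = 3)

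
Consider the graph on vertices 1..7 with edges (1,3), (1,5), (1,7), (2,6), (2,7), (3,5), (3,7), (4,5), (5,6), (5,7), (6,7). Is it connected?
Yes (BFS from 1 visits [1, 3, 5, 7, 4, 6, 2] — all 7 vertices reached)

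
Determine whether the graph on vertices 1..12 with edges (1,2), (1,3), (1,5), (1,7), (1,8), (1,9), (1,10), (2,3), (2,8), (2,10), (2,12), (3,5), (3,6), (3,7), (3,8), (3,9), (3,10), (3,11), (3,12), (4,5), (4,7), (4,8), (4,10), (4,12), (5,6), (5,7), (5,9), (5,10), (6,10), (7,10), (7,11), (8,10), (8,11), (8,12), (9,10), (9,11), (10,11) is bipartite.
No (odd cycle of length 3: 8 -> 1 -> 3 -> 8)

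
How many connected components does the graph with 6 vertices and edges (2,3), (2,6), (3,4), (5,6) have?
2 (components: {1}, {2, 3, 4, 5, 6})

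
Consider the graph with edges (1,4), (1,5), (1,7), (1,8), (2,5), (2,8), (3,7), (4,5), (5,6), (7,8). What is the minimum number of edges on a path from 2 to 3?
3 (path: 2 -> 8 -> 7 -> 3, 3 edges)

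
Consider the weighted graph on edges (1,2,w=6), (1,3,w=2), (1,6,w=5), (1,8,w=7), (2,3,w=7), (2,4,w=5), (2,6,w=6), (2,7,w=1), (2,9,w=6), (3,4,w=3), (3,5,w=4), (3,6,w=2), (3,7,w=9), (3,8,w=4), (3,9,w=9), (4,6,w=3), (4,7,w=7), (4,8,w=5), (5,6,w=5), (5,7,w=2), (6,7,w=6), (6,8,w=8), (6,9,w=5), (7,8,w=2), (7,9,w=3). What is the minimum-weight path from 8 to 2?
3 (path: 8 -> 7 -> 2; weights 2 + 1 = 3)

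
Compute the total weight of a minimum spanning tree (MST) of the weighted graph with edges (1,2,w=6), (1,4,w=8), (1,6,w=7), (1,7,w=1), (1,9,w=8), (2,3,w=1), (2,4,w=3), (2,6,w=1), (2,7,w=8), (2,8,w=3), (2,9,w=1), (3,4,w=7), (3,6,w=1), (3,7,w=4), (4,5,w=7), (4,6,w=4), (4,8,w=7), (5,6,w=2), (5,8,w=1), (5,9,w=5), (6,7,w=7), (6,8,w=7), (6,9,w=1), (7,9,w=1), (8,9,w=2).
11 (MST edges: (1,7,w=1), (2,3,w=1), (2,4,w=3), (2,6,w=1), (2,9,w=1), (5,6,w=2), (5,8,w=1), (7,9,w=1); sum of weights 1 + 1 + 3 + 1 + 1 + 2 + 1 + 1 = 11)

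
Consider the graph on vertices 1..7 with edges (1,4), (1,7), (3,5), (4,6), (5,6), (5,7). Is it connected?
No, it has 2 components: {1, 3, 4, 5, 6, 7}, {2}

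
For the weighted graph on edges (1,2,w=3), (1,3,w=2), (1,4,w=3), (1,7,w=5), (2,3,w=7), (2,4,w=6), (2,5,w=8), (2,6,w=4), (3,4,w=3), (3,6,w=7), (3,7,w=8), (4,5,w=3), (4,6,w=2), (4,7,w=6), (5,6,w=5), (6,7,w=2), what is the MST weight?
15 (MST edges: (1,2,w=3), (1,3,w=2), (1,4,w=3), (4,5,w=3), (4,6,w=2), (6,7,w=2); sum of weights 3 + 2 + 3 + 3 + 2 + 2 = 15)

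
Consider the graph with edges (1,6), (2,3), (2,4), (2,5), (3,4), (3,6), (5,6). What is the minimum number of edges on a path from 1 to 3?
2 (path: 1 -> 6 -> 3, 2 edges)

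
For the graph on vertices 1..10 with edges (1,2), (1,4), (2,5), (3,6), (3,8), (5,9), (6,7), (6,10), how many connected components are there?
2 (components: {1, 2, 4, 5, 9}, {3, 6, 7, 8, 10})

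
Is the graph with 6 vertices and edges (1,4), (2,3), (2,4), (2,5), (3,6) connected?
Yes (BFS from 1 visits [1, 4, 2, 3, 5, 6] — all 6 vertices reached)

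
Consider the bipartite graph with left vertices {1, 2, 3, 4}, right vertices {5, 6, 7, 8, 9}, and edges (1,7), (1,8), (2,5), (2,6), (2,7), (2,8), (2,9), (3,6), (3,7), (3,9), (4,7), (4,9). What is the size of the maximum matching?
4 (matching: (1,8), (2,9), (3,6), (4,7); upper bound min(|L|,|R|) = min(4,5) = 4)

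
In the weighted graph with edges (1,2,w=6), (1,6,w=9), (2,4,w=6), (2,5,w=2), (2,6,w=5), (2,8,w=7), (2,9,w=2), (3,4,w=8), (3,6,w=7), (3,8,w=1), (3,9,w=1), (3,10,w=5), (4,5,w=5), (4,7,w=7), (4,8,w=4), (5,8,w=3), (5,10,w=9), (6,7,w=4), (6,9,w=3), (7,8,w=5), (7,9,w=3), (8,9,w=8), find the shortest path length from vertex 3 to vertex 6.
4 (path: 3 -> 9 -> 6; weights 1 + 3 = 4)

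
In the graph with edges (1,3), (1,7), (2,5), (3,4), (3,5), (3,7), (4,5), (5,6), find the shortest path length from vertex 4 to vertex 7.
2 (path: 4 -> 3 -> 7, 2 edges)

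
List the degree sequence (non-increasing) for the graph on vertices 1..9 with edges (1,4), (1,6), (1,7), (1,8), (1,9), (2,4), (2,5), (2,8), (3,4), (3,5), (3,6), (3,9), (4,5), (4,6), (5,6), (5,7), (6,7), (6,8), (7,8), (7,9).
[6, 5, 5, 5, 5, 4, 4, 3, 3] (degrees: deg(1)=5, deg(2)=3, deg(3)=4, deg(4)=5, deg(5)=5, deg(6)=6, deg(7)=5, deg(8)=4, deg(9)=3)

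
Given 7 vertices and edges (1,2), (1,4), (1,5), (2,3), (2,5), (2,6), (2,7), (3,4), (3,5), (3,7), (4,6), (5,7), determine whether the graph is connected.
Yes (BFS from 1 visits [1, 2, 4, 5, 3, 6, 7] — all 7 vertices reached)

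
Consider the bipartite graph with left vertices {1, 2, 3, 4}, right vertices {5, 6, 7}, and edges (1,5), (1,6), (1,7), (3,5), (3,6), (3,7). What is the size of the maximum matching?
2 (matching: (1,7), (3,6); upper bound min(|L|,|R|) = min(4,3) = 3)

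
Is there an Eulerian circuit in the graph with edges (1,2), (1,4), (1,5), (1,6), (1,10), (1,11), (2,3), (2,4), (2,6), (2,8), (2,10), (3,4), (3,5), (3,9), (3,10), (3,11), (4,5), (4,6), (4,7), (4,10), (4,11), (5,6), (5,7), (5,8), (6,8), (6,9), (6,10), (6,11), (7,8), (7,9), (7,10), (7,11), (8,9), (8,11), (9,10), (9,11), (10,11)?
Yes (the graph is connected and all 11 vertices have even degree)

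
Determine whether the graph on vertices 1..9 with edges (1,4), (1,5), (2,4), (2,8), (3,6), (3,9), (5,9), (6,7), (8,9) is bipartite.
Yes. Partition: {1, 2, 6, 9}, {3, 4, 5, 7, 8}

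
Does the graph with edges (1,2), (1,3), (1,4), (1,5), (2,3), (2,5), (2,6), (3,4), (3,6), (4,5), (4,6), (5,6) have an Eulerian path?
Yes — and in fact it has an Eulerian circuit (the graph is connected and all 6 vertices have even degree)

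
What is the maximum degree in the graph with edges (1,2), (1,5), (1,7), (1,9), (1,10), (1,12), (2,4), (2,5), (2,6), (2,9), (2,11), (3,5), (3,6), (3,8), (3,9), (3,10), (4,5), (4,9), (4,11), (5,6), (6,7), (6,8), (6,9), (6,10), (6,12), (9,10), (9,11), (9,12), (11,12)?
8 (attained at vertices 6, 9)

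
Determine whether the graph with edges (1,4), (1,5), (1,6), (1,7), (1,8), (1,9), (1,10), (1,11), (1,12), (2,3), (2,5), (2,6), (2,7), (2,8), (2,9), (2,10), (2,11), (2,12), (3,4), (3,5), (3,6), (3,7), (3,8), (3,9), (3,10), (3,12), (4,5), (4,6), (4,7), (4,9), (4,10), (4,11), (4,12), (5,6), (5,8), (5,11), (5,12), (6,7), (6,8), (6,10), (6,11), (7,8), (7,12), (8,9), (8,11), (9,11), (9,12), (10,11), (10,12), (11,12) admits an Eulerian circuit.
No (10 vertices have odd degree: {1, 2, 3, 4, 6, 7, 9, 10, 11, 12}; Eulerian circuit requires 0)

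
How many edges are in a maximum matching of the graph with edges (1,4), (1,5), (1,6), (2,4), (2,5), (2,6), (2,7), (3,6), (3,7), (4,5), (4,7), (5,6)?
3 (matching: (2,5), (3,6), (4,7); upper bound floor(n/2) = floor(7/2) = 3)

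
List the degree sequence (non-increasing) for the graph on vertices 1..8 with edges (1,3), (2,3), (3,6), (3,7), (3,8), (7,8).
[5, 2, 2, 1, 1, 1, 0, 0] (degrees: deg(1)=1, deg(2)=1, deg(3)=5, deg(4)=0, deg(5)=0, deg(6)=1, deg(7)=2, deg(8)=2)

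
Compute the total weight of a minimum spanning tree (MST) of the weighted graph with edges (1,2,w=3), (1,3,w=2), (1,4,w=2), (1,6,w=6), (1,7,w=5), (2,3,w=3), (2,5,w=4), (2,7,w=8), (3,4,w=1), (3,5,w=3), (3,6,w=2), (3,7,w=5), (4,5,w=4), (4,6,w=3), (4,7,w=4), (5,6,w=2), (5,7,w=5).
14 (MST edges: (1,2,w=3), (1,3,w=2), (3,4,w=1), (3,6,w=2), (4,7,w=4), (5,6,w=2); sum of weights 3 + 2 + 1 + 2 + 4 + 2 = 14)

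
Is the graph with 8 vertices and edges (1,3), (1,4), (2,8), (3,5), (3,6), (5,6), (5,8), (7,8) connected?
Yes (BFS from 1 visits [1, 3, 4, 5, 6, 8, 2, 7] — all 8 vertices reached)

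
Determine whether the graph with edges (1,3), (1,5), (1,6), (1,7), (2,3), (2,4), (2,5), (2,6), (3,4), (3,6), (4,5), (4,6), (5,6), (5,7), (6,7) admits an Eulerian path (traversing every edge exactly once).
Yes (the graph is connected and exactly 2 vertices have odd degree: {5, 7}; any Eulerian path must start and end at those)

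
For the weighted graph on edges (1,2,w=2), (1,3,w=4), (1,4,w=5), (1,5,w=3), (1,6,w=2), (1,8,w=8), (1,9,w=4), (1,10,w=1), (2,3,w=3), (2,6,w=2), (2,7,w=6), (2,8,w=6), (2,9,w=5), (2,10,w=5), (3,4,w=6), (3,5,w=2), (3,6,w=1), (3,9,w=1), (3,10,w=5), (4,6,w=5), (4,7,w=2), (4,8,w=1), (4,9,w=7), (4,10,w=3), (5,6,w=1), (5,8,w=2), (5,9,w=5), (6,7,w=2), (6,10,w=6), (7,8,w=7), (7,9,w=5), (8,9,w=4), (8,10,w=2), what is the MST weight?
13 (MST edges: (1,2,w=2), (1,6,w=2), (1,10,w=1), (3,6,w=1), (3,9,w=1), (4,7,w=2), (4,8,w=1), (5,6,w=1), (5,8,w=2); sum of weights 2 + 2 + 1 + 1 + 1 + 2 + 1 + 1 + 2 = 13)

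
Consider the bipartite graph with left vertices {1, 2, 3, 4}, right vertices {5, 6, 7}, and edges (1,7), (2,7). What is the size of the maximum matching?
1 (matching: (1,7); upper bound min(|L|,|R|) = min(4,3) = 3)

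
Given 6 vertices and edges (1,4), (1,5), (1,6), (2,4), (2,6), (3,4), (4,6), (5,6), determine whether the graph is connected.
Yes (BFS from 1 visits [1, 4, 5, 6, 2, 3] — all 6 vertices reached)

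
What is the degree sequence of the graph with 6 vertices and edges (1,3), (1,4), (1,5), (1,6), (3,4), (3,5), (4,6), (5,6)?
[4, 3, 3, 3, 3, 0] (degrees: deg(1)=4, deg(2)=0, deg(3)=3, deg(4)=3, deg(5)=3, deg(6)=3)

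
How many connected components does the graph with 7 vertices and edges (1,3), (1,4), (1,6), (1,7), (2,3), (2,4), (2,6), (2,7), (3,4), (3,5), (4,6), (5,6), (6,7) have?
1 (components: {1, 2, 3, 4, 5, 6, 7})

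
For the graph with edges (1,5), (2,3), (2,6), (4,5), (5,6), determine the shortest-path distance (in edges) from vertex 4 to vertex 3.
4 (path: 4 -> 5 -> 6 -> 2 -> 3, 4 edges)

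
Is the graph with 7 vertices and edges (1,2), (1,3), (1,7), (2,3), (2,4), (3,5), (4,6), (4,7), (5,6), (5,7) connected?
Yes (BFS from 1 visits [1, 2, 3, 7, 4, 5, 6] — all 7 vertices reached)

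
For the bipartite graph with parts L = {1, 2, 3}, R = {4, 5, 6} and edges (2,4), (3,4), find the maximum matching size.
1 (matching: (2,4); upper bound min(|L|,|R|) = min(3,3) = 3)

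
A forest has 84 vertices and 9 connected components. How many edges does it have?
75 (Each of the 9 component trees on V_i vertices has V_i - 1 edges; summing gives V - C = 84 - 9 = 75)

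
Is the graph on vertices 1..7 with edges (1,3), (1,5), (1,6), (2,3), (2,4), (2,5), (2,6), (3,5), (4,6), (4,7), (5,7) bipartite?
No (odd cycle of length 3: 3 -> 1 -> 5 -> 3)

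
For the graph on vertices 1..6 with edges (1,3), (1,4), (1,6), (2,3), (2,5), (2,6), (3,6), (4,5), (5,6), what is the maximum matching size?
3 (matching: (1,3), (2,6), (4,5); upper bound floor(n/2) = floor(6/2) = 3)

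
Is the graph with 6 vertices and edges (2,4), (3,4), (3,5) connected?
No, it has 3 components: {1}, {2, 3, 4, 5}, {6}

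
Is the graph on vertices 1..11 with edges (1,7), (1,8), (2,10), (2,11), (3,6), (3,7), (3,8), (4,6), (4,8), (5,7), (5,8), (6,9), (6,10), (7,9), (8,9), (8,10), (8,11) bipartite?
Yes. Partition: {1, 3, 4, 5, 9, 10, 11}, {2, 6, 7, 8}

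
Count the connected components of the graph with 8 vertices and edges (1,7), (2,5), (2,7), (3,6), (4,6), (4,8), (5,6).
1 (components: {1, 2, 3, 4, 5, 6, 7, 8})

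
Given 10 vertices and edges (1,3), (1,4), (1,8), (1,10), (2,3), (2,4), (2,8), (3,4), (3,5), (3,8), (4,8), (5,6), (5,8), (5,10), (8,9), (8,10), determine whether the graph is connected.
No, it has 2 components: {1, 2, 3, 4, 5, 6, 8, 9, 10}, {7}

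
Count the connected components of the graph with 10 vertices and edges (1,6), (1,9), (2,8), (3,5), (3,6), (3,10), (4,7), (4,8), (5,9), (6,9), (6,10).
2 (components: {1, 3, 5, 6, 9, 10}, {2, 4, 7, 8})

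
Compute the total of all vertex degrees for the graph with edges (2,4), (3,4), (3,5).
6 (handshake: sum of degrees = 2|E| = 2 x 3 = 6)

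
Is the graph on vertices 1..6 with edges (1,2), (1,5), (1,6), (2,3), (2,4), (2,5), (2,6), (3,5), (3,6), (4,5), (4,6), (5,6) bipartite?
No (odd cycle of length 3: 2 -> 1 -> 6 -> 2)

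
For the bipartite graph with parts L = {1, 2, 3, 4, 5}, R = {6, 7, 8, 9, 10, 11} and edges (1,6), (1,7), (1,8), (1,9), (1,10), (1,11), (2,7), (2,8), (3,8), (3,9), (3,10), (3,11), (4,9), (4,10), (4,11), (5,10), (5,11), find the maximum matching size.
5 (matching: (1,11), (2,7), (3,8), (4,9), (5,10); upper bound min(|L|,|R|) = min(5,6) = 5)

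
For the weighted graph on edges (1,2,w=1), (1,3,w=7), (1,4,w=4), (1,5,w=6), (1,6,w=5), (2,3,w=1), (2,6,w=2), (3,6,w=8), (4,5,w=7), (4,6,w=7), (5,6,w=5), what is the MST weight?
13 (MST edges: (1,2,w=1), (1,4,w=4), (2,3,w=1), (2,6,w=2), (5,6,w=5); sum of weights 1 + 4 + 1 + 2 + 5 = 13)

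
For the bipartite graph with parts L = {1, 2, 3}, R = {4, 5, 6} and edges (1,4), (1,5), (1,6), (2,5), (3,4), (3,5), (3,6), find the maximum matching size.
3 (matching: (1,6), (2,5), (3,4); upper bound min(|L|,|R|) = min(3,3) = 3)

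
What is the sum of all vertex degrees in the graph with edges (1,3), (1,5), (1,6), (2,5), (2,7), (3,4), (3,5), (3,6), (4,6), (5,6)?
20 (handshake: sum of degrees = 2|E| = 2 x 10 = 20)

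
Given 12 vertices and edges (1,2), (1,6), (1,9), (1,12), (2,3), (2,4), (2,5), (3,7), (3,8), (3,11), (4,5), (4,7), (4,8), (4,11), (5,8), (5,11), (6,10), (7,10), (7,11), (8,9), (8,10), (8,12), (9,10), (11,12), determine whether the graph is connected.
Yes (BFS from 1 visits [1, 2, 6, 9, 12, 3, 4, 5, 10, 8, 11, 7] — all 12 vertices reached)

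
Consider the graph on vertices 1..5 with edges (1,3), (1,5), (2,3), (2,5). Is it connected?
No, it has 2 components: {1, 2, 3, 5}, {4}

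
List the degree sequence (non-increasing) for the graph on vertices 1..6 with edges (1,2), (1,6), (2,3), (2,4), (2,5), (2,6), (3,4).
[5, 2, 2, 2, 2, 1] (degrees: deg(1)=2, deg(2)=5, deg(3)=2, deg(4)=2, deg(5)=1, deg(6)=2)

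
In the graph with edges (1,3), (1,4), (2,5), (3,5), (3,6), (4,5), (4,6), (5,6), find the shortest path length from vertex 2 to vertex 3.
2 (path: 2 -> 5 -> 3, 2 edges)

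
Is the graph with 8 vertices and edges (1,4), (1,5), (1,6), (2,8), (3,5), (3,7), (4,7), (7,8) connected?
Yes (BFS from 1 visits [1, 4, 5, 6, 7, 3, 8, 2] — all 8 vertices reached)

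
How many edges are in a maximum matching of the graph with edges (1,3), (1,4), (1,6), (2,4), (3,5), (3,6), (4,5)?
3 (matching: (1,6), (2,4), (3,5); upper bound floor(n/2) = floor(6/2) = 3)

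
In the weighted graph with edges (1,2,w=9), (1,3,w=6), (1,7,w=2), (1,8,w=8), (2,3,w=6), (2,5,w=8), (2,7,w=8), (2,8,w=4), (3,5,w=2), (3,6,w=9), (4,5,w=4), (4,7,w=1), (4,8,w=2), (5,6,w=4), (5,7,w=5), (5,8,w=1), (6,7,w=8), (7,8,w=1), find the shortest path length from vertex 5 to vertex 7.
2 (path: 5 -> 8 -> 7; weights 1 + 1 = 2)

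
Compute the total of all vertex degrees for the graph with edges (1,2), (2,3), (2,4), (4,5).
8 (handshake: sum of degrees = 2|E| = 2 x 4 = 8)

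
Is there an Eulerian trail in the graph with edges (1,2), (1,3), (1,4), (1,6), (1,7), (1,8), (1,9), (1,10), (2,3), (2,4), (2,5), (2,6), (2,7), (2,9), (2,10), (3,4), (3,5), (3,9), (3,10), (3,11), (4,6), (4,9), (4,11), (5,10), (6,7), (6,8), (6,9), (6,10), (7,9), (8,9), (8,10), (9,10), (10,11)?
No (4 vertices have odd degree: {3, 5, 6, 11}; Eulerian path requires 0 or 2)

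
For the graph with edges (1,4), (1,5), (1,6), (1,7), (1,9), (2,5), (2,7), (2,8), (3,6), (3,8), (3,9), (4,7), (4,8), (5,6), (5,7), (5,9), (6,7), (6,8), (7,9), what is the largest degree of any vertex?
6 (attained at vertex 7)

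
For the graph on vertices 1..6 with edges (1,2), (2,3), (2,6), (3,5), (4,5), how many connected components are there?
1 (components: {1, 2, 3, 4, 5, 6})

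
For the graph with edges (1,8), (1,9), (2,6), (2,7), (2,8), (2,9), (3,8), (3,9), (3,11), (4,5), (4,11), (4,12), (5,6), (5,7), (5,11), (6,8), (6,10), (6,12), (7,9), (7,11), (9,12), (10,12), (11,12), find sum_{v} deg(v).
46 (handshake: sum of degrees = 2|E| = 2 x 23 = 46)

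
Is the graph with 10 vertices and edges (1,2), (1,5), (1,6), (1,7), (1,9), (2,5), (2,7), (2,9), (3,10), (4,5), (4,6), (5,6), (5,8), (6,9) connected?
No, it has 2 components: {1, 2, 4, 5, 6, 7, 8, 9}, {3, 10}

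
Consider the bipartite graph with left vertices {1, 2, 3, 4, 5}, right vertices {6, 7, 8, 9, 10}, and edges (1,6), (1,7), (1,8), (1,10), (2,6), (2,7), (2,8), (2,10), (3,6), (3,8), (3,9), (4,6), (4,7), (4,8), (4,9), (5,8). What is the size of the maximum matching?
5 (matching: (1,10), (2,6), (3,9), (4,7), (5,8); upper bound min(|L|,|R|) = min(5,5) = 5)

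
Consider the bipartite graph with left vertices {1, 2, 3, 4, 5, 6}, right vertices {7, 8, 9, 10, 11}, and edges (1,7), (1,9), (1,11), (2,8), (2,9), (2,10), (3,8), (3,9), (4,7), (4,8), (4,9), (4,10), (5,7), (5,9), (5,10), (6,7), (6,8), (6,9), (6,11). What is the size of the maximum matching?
5 (matching: (1,11), (2,10), (3,9), (4,8), (5,7); upper bound min(|L|,|R|) = min(6,5) = 5)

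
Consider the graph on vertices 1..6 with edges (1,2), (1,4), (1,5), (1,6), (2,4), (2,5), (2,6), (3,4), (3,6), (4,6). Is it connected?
Yes (BFS from 1 visits [1, 2, 4, 5, 6, 3] — all 6 vertices reached)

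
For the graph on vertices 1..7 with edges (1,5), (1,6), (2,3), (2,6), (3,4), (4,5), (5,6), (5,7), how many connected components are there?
1 (components: {1, 2, 3, 4, 5, 6, 7})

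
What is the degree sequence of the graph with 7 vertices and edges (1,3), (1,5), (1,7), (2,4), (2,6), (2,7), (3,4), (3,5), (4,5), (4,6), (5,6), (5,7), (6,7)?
[5, 4, 4, 4, 3, 3, 3] (degrees: deg(1)=3, deg(2)=3, deg(3)=3, deg(4)=4, deg(5)=5, deg(6)=4, deg(7)=4)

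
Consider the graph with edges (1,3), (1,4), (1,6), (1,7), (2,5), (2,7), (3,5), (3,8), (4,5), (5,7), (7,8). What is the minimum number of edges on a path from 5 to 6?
3 (path: 5 -> 3 -> 1 -> 6, 3 edges)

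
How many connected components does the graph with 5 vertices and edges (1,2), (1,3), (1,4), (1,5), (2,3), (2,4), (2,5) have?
1 (components: {1, 2, 3, 4, 5})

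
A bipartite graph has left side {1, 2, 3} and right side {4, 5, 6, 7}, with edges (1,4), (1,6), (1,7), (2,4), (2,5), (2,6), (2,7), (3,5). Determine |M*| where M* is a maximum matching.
3 (matching: (1,7), (2,6), (3,5); upper bound min(|L|,|R|) = min(3,4) = 3)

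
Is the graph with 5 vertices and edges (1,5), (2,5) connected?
No, it has 3 components: {1, 2, 5}, {3}, {4}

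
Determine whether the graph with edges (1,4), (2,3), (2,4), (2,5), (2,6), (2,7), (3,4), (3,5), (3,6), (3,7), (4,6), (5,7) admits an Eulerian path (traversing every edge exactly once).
No (6 vertices have odd degree: {1, 2, 3, 5, 6, 7}; Eulerian path requires 0 or 2)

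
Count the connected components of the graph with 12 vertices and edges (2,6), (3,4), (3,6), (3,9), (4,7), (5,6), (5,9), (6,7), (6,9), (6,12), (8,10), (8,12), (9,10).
3 (components: {1}, {2, 3, 4, 5, 6, 7, 8, 9, 10, 12}, {11})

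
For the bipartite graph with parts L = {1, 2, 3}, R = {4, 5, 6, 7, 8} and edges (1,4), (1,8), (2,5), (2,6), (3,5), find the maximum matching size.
3 (matching: (1,8), (2,6), (3,5); upper bound min(|L|,|R|) = min(3,5) = 3)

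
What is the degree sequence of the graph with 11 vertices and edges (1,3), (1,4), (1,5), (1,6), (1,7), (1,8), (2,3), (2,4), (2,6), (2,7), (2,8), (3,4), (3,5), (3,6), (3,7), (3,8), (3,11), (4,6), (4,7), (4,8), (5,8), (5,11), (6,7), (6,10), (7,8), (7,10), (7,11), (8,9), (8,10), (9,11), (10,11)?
[8, 8, 8, 6, 6, 6, 5, 5, 4, 4, 2] (degrees: deg(1)=6, deg(2)=5, deg(3)=8, deg(4)=6, deg(5)=4, deg(6)=6, deg(7)=8, deg(8)=8, deg(9)=2, deg(10)=4, deg(11)=5)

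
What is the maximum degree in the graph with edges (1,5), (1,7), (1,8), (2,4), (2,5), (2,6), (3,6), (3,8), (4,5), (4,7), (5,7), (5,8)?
5 (attained at vertex 5)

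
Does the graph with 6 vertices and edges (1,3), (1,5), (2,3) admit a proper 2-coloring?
Yes. Partition: {1, 2, 4, 6}, {3, 5}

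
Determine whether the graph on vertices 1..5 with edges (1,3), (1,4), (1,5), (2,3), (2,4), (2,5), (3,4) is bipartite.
No (odd cycle of length 3: 4 -> 1 -> 3 -> 4)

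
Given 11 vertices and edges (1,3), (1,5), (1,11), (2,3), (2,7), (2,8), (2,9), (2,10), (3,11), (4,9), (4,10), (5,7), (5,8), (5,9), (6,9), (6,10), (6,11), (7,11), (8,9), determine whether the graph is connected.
Yes (BFS from 1 visits [1, 3, 5, 11, 2, 7, 8, 9, 6, 10, 4] — all 11 vertices reached)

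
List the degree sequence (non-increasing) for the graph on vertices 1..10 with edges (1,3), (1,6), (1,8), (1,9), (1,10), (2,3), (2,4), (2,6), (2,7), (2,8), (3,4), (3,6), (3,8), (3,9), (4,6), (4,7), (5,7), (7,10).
[6, 5, 5, 4, 4, 4, 3, 2, 2, 1] (degrees: deg(1)=5, deg(2)=5, deg(3)=6, deg(4)=4, deg(5)=1, deg(6)=4, deg(7)=4, deg(8)=3, deg(9)=2, deg(10)=2)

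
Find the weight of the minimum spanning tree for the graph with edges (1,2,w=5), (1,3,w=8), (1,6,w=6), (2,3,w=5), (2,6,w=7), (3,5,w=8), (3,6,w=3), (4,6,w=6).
27 (MST edges: (1,2,w=5), (2,3,w=5), (3,5,w=8), (3,6,w=3), (4,6,w=6); sum of weights 5 + 5 + 8 + 3 + 6 = 27)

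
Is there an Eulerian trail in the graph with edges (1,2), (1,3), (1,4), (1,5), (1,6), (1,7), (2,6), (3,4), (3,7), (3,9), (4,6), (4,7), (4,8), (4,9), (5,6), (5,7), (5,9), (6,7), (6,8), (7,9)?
Yes — and in fact it has an Eulerian circuit (the graph is connected and all 9 vertices have even degree)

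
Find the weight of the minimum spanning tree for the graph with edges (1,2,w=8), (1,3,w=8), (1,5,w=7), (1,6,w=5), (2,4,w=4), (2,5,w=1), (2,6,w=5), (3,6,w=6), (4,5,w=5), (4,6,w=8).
21 (MST edges: (1,6,w=5), (2,4,w=4), (2,5,w=1), (2,6,w=5), (3,6,w=6); sum of weights 5 + 4 + 1 + 5 + 6 = 21)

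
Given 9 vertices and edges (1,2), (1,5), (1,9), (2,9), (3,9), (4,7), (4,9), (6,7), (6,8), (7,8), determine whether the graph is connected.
Yes (BFS from 1 visits [1, 2, 5, 9, 3, 4, 7, 6, 8] — all 9 vertices reached)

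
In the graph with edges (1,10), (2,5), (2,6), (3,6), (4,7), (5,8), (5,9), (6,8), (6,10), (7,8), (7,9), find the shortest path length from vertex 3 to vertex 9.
4 (path: 3 -> 6 -> 8 -> 5 -> 9, 4 edges)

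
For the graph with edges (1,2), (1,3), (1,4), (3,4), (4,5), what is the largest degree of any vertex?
3 (attained at vertices 1, 4)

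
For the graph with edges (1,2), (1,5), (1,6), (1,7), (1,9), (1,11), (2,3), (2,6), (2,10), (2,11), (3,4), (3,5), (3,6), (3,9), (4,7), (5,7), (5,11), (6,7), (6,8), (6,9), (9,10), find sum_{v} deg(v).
42 (handshake: sum of degrees = 2|E| = 2 x 21 = 42)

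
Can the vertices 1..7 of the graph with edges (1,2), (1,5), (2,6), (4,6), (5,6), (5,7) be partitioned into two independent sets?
Yes. Partition: {1, 3, 6, 7}, {2, 4, 5}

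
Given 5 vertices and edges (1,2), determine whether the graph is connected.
No, it has 4 components: {1, 2}, {3}, {4}, {5}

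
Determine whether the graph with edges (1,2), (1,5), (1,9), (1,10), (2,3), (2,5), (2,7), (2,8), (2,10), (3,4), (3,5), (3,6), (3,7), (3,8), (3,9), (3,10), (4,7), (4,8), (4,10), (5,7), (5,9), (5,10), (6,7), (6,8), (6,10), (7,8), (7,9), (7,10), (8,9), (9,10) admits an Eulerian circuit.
Yes (the graph is connected and all 10 vertices have even degree)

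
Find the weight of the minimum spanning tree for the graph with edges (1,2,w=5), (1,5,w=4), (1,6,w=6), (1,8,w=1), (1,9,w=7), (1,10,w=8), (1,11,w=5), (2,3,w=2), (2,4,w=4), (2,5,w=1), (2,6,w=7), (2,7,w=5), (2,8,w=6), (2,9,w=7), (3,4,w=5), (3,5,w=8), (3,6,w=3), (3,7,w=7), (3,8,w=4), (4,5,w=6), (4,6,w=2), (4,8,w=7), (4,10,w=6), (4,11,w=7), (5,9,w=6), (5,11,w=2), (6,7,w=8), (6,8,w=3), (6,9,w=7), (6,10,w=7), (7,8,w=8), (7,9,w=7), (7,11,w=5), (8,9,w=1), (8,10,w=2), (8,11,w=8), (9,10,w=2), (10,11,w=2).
21 (MST edges: (1,8,w=1), (2,3,w=2), (2,5,w=1), (2,7,w=5), (3,6,w=3), (4,6,w=2), (5,11,w=2), (8,9,w=1), (8,10,w=2), (10,11,w=2); sum of weights 1 + 2 + 1 + 5 + 3 + 2 + 2 + 1 + 2 + 2 = 21)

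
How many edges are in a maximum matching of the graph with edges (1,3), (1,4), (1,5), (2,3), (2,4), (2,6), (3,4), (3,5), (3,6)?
3 (matching: (1,4), (2,6), (3,5); upper bound floor(n/2) = floor(6/2) = 3)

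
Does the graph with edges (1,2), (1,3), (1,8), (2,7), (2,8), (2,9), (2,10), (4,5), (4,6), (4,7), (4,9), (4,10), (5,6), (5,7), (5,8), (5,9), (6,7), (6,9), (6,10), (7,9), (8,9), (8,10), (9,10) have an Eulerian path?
No (10 vertices have odd degree: {1, 2, 3, 4, 5, 6, 7, 8, 9, 10}; Eulerian path requires 0 or 2)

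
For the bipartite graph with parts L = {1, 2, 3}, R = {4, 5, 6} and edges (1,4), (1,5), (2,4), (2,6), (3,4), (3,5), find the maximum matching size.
3 (matching: (1,5), (2,6), (3,4); upper bound min(|L|,|R|) = min(3,3) = 3)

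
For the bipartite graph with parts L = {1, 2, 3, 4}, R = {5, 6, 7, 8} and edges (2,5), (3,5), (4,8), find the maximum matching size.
2 (matching: (2,5), (4,8); upper bound min(|L|,|R|) = min(4,4) = 4)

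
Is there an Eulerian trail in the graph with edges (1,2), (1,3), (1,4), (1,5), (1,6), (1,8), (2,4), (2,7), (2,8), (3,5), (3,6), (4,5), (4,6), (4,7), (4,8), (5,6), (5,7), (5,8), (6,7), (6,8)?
Yes (the graph is connected and exactly 2 vertices have odd degree: {3, 8}; any Eulerian path must start and end at those)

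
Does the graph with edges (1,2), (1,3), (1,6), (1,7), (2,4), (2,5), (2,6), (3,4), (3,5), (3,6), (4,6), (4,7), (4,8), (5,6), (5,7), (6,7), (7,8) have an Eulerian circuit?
No (2 vertices have odd degree: {4, 7}; Eulerian circuit requires 0)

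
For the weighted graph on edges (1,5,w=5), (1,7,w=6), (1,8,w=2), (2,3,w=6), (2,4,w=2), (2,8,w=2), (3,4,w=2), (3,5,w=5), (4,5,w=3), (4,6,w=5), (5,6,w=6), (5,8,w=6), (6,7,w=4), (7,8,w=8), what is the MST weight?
20 (MST edges: (1,8,w=2), (2,4,w=2), (2,8,w=2), (3,4,w=2), (4,5,w=3), (4,6,w=5), (6,7,w=4); sum of weights 2 + 2 + 2 + 2 + 3 + 5 + 4 = 20)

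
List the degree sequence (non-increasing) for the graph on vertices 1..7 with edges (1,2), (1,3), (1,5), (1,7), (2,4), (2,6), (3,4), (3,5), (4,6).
[4, 3, 3, 3, 2, 2, 1] (degrees: deg(1)=4, deg(2)=3, deg(3)=3, deg(4)=3, deg(5)=2, deg(6)=2, deg(7)=1)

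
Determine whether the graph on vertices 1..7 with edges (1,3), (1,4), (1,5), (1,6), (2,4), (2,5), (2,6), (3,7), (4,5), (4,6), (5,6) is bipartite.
No (odd cycle of length 3: 4 -> 1 -> 6 -> 4)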